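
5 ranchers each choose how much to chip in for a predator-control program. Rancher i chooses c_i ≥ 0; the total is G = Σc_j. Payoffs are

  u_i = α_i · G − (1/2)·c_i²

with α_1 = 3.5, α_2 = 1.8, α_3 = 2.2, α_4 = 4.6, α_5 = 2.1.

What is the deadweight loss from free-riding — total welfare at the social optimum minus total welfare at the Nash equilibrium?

325.41

Rancher i's FOC: ∂u_i/∂c_i = α_i − c_i = 0, so c_i* = α_i.
NE contributions = (3.5, 1.8, 2.2, 4.6, 2.1); G = 14.2.
W^NE = (Σα)·G − ½Σα_i² = 14.2² − ½·45.9 = 178.69.
Planner sets c_i = Σα_j = 14.2 for every i, so G^SO = 5·14.2 = 71.
W^SO = (Σα)·G^SO − ½·5·(Σα)² = (5/2)·14.2² = 504.1.
Deadweight loss = W^SO − W^NE = 325.41.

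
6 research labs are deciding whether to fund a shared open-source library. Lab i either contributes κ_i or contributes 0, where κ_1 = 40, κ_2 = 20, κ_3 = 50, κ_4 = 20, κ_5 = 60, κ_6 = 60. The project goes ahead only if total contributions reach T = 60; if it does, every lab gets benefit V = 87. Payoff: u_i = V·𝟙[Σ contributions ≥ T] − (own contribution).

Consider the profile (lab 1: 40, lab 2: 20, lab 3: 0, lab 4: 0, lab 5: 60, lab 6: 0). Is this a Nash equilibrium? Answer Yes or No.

No

Total = 120 ≥ 60: provided.
Lab 1 (pledges 40, payoff 47): dropping to 0 → total 80, payoff 87. Profitable deviation.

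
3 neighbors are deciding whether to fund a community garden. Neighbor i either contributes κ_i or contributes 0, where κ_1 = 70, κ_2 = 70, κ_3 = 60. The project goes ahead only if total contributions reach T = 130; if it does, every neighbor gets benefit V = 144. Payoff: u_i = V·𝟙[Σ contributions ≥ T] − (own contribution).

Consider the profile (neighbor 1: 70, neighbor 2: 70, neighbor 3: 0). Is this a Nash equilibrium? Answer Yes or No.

Yes

Total = 140 ≥ 130: provided.
Neighbor 1 (pledges 70, payoff 74): dropping to 0 → total 70, payoff 0. No gain.
Neighbor 2 (pledges 70, payoff 74): dropping to 0 → total 70, payoff 0. No gain.
Neighbor 3 (pledges 0, payoff 144): pledging 60 → total 200, payoff 84. No gain.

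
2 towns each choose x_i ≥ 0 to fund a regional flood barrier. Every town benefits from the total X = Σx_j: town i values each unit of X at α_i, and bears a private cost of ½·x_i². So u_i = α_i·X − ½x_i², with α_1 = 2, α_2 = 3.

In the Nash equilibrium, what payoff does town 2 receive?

Town i's FOC: ∂u_i/∂x_i = α_i − x_i = 0, so x_i* = α_i.
NE contributions = (2, 3); X = 5.
u_2 = α_2·X − ½·(x_2)² = 3·5 − ½·3² = 10.5.

10.5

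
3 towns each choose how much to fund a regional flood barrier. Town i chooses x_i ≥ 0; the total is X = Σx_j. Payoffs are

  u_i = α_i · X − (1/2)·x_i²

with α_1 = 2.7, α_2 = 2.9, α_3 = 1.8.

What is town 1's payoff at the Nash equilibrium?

16.335

Town i's FOC: ∂u_i/∂x_i = α_i − x_i = 0, so x_i* = α_i.
NE contributions = (2.7, 2.9, 1.8); X = 7.4.
u_1 = α_1·X − ½·(x_1)² = 2.7·7.4 − ½·2.7² = 16.335.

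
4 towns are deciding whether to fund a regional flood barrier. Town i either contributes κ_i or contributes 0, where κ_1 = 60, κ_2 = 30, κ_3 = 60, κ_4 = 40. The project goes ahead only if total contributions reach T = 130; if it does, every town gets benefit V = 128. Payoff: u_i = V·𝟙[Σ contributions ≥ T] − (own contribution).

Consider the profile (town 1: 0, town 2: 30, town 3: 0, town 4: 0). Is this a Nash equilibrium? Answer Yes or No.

Total = 30 < 130: not provided.
Town 1 (pledges 0, payoff 0): pledging 60 → total 90, payoff -60. No gain.
Town 2 (pledges 30, payoff -30): dropping to 0 → total 0, payoff 0. Profitable deviation.

No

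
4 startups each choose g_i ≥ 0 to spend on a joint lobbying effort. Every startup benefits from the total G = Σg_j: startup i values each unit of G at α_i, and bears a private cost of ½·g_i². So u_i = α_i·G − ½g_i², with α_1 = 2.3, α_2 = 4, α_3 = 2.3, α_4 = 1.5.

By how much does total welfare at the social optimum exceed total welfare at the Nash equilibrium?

Startup i's FOC: ∂u_i/∂g_i = α_i − g_i = 0, so g_i* = α_i.
NE contributions = (2.3, 4, 2.3, 1.5); G = 10.1.
W^NE = (Σα)·G − ½Σα_i² = 10.1² − ½·28.83 = 87.595.
Planner sets g_i = Σα_j = 10.1 for every i, so G^SO = 4·10.1 = 40.4.
W^SO = (Σα)·G^SO − ½·4·(Σα)² = (4/2)·10.1² = 204.02.
Deadweight loss = W^SO − W^NE = 116.425.

116.425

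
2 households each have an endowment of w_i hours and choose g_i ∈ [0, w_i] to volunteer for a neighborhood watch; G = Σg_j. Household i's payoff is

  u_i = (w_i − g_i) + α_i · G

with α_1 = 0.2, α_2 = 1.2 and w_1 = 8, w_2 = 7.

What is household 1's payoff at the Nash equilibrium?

9.4

∂u_i/∂g_i = α_i − 1, so household i contributes w_i if α_i > 1, else 0.
α_i > 1 for i ∈ {2}; NE contributions (0, 7), G = 7.
u_1 = (8 − 0) + 0.2·7 = 9.4.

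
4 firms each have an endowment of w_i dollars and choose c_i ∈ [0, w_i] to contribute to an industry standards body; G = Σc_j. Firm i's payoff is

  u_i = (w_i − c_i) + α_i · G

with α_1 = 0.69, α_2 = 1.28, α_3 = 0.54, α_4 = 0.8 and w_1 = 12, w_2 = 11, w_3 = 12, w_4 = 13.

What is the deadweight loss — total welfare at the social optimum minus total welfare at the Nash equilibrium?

∂u_i/∂c_i = α_i − 1, so firm i contributes w_i if α_i > 1, else 0.
α_i > 1 for i ∈ {2}; NE contributions (0, 11, 0, 0), G = 11.
W^NE = Σw_i − G^NE + (Σα_i)·G^NE = 48 + 2.31·11 = 73.41.
Planner: ∂(Σu_j)/∂c_i = Σα_j − 1 = 2.31 > 0, so everyone contributes w_i; G^SO = 48, W^SO = 48 + 2.31·48 = 158.88.
Deadweight loss = 85.47.

85.47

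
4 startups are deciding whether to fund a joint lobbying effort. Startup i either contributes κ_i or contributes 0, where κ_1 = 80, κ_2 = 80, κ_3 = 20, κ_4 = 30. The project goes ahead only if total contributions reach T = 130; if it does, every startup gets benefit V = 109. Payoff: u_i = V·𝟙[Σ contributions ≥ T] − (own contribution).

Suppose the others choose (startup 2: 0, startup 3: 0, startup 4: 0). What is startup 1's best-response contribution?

0

Others' total = 0. Even contributing 80 gives 80 < 130: no benefit either way.
Best response: 0.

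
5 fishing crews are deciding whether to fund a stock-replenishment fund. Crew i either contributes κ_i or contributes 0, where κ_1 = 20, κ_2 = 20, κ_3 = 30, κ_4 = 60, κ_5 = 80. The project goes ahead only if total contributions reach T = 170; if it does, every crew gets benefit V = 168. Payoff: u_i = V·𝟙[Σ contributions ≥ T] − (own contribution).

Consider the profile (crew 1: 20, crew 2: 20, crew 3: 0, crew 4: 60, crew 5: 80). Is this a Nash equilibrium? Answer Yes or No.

Total = 180 ≥ 170: provided.
Crew 1 (pledges 20, payoff 148): dropping to 0 → total 160, payoff 0. No gain.
Crew 2 (pledges 20, payoff 148): dropping to 0 → total 160, payoff 0. No gain.
Crew 3 (pledges 0, payoff 168): pledging 30 → total 210, payoff 138. No gain.
Crew 4 (pledges 60, payoff 108): dropping to 0 → total 120, payoff 0. No gain.
Crew 5 (pledges 80, payoff 88): dropping to 0 → total 100, payoff 0. No gain.

Yes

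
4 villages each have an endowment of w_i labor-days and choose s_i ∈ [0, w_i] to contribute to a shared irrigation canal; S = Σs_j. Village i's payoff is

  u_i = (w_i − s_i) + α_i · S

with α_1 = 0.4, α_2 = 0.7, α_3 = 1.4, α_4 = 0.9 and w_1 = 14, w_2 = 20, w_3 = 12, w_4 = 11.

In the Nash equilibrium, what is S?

12

∂u_i/∂s_i = α_i − 1, so village i contributes w_i if α_i > 1, else 0.
α_i > 1 for i ∈ {3}; NE contributions (0, 0, 12, 0), S = 12.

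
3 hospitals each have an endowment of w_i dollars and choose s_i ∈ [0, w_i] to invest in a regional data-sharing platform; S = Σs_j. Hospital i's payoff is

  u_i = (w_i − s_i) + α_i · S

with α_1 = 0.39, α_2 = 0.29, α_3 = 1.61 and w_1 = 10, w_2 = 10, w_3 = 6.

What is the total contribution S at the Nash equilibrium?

6

∂u_i/∂s_i = α_i − 1, so hospital i contributes w_i if α_i > 1, else 0.
α_i > 1 for i ∈ {3}; NE contributions (0, 0, 6), S = 6.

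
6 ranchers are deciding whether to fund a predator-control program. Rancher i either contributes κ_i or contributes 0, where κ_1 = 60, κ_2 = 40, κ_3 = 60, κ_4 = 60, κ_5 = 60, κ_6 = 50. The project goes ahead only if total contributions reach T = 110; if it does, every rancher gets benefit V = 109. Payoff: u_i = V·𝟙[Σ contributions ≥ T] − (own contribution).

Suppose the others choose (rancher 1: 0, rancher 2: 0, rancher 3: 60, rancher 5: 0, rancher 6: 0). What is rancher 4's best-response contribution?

60

Others' total = 60. Contributing 60 brings total to 120 ≥ 110: gain V − κ_4 = 49.
Best response: 60.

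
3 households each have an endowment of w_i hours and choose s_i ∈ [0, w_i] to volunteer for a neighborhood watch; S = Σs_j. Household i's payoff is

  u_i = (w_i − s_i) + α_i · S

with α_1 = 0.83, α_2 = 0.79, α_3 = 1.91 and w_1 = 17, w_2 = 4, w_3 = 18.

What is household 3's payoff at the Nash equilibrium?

34.38

∂u_i/∂s_i = α_i − 1, so household i contributes w_i if α_i > 1, else 0.
α_i > 1 for i ∈ {3}; NE contributions (0, 0, 18), S = 18.
u_3 = (18 − 18) + 1.91·18 = 34.38.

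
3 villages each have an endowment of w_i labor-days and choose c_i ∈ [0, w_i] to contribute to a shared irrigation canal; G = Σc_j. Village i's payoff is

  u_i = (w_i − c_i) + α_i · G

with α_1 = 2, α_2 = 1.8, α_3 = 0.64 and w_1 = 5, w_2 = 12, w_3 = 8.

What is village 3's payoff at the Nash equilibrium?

18.88

∂u_i/∂c_i = α_i − 1, so village i contributes w_i if α_i > 1, else 0.
α_i > 1 for i ∈ {1, 2}; NE contributions (5, 12, 0), G = 17.
u_3 = (8 − 0) + 0.64·17 = 18.88.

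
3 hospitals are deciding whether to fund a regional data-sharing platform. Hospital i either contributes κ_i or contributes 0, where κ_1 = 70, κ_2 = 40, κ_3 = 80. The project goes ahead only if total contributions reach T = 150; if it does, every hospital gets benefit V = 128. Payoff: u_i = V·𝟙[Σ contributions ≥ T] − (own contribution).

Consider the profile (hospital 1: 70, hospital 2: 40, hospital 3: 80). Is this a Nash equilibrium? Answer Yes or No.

Total = 190 ≥ 150: provided.
Hospital 1 (pledges 70, payoff 58): dropping to 0 → total 120, payoff 0. No gain.
Hospital 2 (pledges 40, payoff 88): dropping to 0 → total 150, payoff 128. Profitable deviation.

No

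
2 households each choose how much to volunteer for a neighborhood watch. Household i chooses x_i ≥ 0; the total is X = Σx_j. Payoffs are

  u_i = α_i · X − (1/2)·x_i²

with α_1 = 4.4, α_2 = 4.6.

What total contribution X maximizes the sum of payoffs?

Planner FOC: ∂(Σu_j)/∂x_i = (Σα_j) − x_i = 0, so x_i^SO = Σα_j = 9 for every i; X^SO = 18.

18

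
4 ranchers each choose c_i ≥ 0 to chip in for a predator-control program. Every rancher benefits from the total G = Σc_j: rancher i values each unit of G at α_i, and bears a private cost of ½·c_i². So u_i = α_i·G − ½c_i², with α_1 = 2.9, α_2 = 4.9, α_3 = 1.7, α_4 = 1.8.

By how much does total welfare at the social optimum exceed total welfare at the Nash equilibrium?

Rancher i's FOC: ∂u_i/∂c_i = α_i − c_i = 0, so c_i* = α_i.
NE contributions = (2.9, 4.9, 1.7, 1.8); G = 11.3.
W^NE = (Σα)·G − ½Σα_i² = 11.3² − ½·38.55 = 108.415.
Planner sets c_i = Σα_j = 11.3 for every i, so G^SO = 4·11.3 = 45.2.
W^SO = (Σα)·G^SO − ½·4·(Σα)² = (4/2)·11.3² = 255.38.
Deadweight loss = W^SO − W^NE = 146.965.

146.965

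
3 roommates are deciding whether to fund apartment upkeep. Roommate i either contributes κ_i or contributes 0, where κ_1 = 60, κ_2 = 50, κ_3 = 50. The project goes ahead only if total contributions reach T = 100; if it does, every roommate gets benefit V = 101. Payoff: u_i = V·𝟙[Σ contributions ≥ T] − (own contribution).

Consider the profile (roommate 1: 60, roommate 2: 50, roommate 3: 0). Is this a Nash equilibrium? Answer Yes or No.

Yes

Total = 110 ≥ 100: provided.
Roommate 1 (pledges 60, payoff 41): dropping to 0 → total 50, payoff 0. No gain.
Roommate 2 (pledges 50, payoff 51): dropping to 0 → total 60, payoff 0. No gain.
Roommate 3 (pledges 0, payoff 101): pledging 50 → total 160, payoff 51. No gain.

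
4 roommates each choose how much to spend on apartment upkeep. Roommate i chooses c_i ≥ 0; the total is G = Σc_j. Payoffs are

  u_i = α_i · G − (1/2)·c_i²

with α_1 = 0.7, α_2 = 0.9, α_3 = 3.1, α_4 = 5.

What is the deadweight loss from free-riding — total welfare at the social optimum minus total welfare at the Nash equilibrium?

Roommate i's FOC: ∂u_i/∂c_i = α_i − c_i = 0, so c_i* = α_i.
NE contributions = (0.7, 0.9, 3.1, 5); G = 9.7.
W^NE = (Σα)·G − ½Σα_i² = 9.7² − ½·35.91 = 76.135.
Planner sets c_i = Σα_j = 9.7 for every i, so G^SO = 4·9.7 = 38.8.
W^SO = (Σα)·G^SO − ½·4·(Σα)² = (4/2)·9.7² = 188.18.
Deadweight loss = W^SO − W^NE = 112.045.

112.045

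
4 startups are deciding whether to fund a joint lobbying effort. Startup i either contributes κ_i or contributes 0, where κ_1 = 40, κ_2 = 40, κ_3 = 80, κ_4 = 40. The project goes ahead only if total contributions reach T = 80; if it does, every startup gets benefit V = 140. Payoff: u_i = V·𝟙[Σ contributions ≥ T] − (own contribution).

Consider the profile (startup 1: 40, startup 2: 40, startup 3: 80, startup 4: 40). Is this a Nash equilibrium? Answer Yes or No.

No

Total = 200 ≥ 80: provided.
Startup 1 (pledges 40, payoff 100): dropping to 0 → total 160, payoff 140. Profitable deviation.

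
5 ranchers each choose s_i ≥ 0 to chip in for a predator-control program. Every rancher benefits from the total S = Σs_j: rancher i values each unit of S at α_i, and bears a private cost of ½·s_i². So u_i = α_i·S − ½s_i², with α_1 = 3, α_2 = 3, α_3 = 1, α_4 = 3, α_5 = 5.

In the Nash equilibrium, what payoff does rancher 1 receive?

Rancher i's FOC: ∂u_i/∂s_i = α_i − s_i = 0, so s_i* = α_i.
NE contributions = (3, 3, 1, 3, 5); S = 15.
u_1 = α_1·S − ½·(s_1)² = 3·15 − ½·3² = 40.5.

40.5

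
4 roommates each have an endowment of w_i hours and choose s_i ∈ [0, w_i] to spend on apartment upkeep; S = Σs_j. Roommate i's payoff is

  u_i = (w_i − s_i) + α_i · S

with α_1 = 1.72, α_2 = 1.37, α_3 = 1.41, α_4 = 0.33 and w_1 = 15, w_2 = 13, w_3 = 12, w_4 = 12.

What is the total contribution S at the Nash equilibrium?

∂u_i/∂s_i = α_i − 1, so roommate i contributes w_i if α_i > 1, else 0.
α_i > 1 for i ∈ {1, 2, 3}; NE contributions (15, 13, 12, 0), S = 40.

40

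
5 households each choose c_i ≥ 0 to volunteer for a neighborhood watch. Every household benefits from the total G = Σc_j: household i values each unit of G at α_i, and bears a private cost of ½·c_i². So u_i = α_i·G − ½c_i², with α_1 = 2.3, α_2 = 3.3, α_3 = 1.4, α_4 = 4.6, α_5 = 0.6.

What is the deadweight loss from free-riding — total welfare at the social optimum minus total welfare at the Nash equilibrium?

243.09

Household i's FOC: ∂u_i/∂c_i = α_i − c_i = 0, so c_i* = α_i.
NE contributions = (2.3, 3.3, 1.4, 4.6, 0.6); G = 12.2.
W^NE = (Σα)·G − ½Σα_i² = 12.2² − ½·39.66 = 129.01.
Planner sets c_i = Σα_j = 12.2 for every i, so G^SO = 5·12.2 = 61.
W^SO = (Σα)·G^SO − ½·5·(Σα)² = (5/2)·12.2² = 372.1.
Deadweight loss = W^SO − W^NE = 243.09.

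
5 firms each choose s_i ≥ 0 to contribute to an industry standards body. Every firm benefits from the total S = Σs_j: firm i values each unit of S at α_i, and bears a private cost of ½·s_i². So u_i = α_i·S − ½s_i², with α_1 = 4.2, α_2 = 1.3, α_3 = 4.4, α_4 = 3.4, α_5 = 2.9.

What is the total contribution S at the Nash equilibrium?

Firm i's FOC: ∂u_i/∂s_i = α_i − s_i = 0, so s_i* = α_i.
NE contributions = (4.2, 1.3, 4.4, 3.4, 2.9); S = 16.2.

16.2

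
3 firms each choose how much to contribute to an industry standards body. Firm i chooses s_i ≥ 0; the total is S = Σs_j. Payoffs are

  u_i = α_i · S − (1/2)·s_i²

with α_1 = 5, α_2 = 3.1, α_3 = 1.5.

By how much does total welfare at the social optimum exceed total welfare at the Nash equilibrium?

Firm i's FOC: ∂u_i/∂s_i = α_i − s_i = 0, so s_i* = α_i.
NE contributions = (5, 3.1, 1.5); S = 9.6.
W^NE = (Σα)·S − ½Σα_i² = 9.6² − ½·36.86 = 73.73.
Planner sets s_i = Σα_j = 9.6 for every i, so S^SO = 3·9.6 = 28.8.
W^SO = (Σα)·S^SO − ½·3·(Σα)² = (3/2)·9.6² = 138.24.
Deadweight loss = W^SO − W^NE = 64.51.

64.51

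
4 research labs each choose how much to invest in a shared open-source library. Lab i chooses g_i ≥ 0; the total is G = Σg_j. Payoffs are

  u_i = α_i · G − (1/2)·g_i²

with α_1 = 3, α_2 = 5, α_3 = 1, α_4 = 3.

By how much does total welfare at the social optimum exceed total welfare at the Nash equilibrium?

Lab i's FOC: ∂u_i/∂g_i = α_i − g_i = 0, so g_i* = α_i.
NE contributions = (3, 5, 1, 3); G = 12.
W^NE = (Σα)·G − ½Σα_i² = 12² − ½·44 = 122.
Planner sets g_i = Σα_j = 12 for every i, so G^SO = 4·12 = 48.
W^SO = (Σα)·G^SO − ½·4·(Σα)² = (4/2)·12² = 288.
Deadweight loss = W^SO − W^NE = 166.

166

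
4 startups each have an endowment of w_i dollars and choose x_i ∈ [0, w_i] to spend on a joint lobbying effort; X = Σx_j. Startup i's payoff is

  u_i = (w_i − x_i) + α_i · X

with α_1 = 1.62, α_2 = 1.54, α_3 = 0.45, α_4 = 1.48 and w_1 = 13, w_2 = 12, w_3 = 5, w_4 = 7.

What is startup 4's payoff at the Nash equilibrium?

47.36

∂u_i/∂x_i = α_i − 1, so startup i contributes w_i if α_i > 1, else 0.
α_i > 1 for i ∈ {1, 2, 4}; NE contributions (13, 12, 0, 7), X = 32.
u_4 = (7 − 7) + 1.48·32 = 47.36.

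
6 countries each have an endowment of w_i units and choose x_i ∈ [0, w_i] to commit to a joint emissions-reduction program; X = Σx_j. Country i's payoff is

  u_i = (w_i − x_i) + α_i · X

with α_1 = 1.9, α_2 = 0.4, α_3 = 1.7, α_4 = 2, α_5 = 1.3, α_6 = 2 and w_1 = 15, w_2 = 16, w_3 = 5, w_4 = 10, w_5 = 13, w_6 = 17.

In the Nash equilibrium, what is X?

∂u_i/∂x_i = α_i − 1, so country i contributes w_i if α_i > 1, else 0.
α_i > 1 for i ∈ {1, 3, 4, 5, 6}; NE contributions (15, 0, 5, 10, 13, 17), X = 60.

60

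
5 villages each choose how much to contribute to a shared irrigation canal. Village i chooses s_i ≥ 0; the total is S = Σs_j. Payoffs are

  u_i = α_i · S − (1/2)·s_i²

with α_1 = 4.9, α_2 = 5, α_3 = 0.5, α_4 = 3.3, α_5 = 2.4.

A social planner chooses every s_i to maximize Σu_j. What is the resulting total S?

80.5

Planner FOC: ∂(Σu_j)/∂s_i = (Σα_j) − s_i = 0, so s_i^SO = Σα_j = 16.1 for every i; S^SO = 80.5.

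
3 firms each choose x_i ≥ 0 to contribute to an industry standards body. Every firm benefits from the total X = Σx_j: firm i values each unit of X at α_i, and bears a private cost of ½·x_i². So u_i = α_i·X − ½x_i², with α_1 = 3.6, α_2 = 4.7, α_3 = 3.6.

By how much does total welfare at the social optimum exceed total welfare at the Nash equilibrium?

94.81

Firm i's FOC: ∂u_i/∂x_i = α_i − x_i = 0, so x_i* = α_i.
NE contributions = (3.6, 4.7, 3.6); X = 11.9.
W^NE = (Σα)·X − ½Σα_i² = 11.9² − ½·48.01 = 117.605.
Planner sets x_i = Σα_j = 11.9 for every i, so X^SO = 3·11.9 = 35.7.
W^SO = (Σα)·X^SO − ½·3·(Σα)² = (3/2)·11.9² = 212.415.
Deadweight loss = W^SO − W^NE = 94.81.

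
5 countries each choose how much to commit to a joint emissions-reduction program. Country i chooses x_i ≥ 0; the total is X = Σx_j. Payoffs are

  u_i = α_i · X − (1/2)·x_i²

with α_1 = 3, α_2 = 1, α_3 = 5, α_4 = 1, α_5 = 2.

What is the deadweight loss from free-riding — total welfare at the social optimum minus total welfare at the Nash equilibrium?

236

Country i's FOC: ∂u_i/∂x_i = α_i − x_i = 0, so x_i* = α_i.
NE contributions = (3, 1, 5, 1, 2); X = 12.
W^NE = (Σα)·X − ½Σα_i² = 12² − ½·40 = 124.
Planner sets x_i = Σα_j = 12 for every i, so X^SO = 5·12 = 60.
W^SO = (Σα)·X^SO − ½·5·(Σα)² = (5/2)·12² = 360.
Deadweight loss = W^SO − W^NE = 236.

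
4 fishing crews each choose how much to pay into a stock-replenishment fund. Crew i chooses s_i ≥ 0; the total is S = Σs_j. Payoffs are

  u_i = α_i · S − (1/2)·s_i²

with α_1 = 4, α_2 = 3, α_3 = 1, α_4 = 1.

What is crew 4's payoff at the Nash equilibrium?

Crew i's FOC: ∂u_i/∂s_i = α_i − s_i = 0, so s_i* = α_i.
NE contributions = (4, 3, 1, 1); S = 9.
u_4 = α_4·S − ½·(s_4)² = 1·9 − ½·1² = 8.5.

8.5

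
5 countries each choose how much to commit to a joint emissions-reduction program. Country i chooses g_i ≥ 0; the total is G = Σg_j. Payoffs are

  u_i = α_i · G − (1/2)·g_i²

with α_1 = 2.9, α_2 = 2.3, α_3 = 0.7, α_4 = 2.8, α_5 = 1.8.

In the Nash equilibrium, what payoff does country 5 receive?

17.28

Country i's FOC: ∂u_i/∂g_i = α_i − g_i = 0, so g_i* = α_i.
NE contributions = (2.9, 2.3, 0.7, 2.8, 1.8); G = 10.5.
u_5 = α_5·G − ½·(g_5)² = 1.8·10.5 − ½·1.8² = 17.28.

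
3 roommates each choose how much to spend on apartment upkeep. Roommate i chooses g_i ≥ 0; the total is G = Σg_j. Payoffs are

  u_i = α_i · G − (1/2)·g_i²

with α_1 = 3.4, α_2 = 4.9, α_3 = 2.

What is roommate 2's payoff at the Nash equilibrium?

Roommate i's FOC: ∂u_i/∂g_i = α_i − g_i = 0, so g_i* = α_i.
NE contributions = (3.4, 4.9, 2); G = 10.3.
u_2 = α_2·G − ½·(g_2)² = 4.9·10.3 − ½·4.9² = 38.465.

38.465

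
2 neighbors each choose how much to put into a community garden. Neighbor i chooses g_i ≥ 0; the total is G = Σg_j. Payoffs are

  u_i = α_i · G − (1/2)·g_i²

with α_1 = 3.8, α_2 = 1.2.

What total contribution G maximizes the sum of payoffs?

Planner FOC: ∂(Σu_j)/∂g_i = (Σα_j) − g_i = 0, so g_i^SO = Σα_j = 5 for every i; G^SO = 10.

10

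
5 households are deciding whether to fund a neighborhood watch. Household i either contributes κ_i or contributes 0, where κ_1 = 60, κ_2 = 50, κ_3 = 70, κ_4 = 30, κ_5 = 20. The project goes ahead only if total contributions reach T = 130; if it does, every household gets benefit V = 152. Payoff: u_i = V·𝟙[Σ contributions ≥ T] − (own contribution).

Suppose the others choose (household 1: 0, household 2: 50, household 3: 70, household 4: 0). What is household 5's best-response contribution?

20

Others' total = 120. Contributing 20 brings total to 140 ≥ 130: gain V − κ_5 = 132.
Best response: 20.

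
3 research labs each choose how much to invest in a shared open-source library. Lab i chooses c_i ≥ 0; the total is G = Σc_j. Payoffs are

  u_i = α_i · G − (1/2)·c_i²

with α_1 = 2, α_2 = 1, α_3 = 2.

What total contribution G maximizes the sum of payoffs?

15

Planner FOC: ∂(Σu_j)/∂c_i = (Σα_j) − c_i = 0, so c_i^SO = Σα_j = 5 for every i; G^SO = 15.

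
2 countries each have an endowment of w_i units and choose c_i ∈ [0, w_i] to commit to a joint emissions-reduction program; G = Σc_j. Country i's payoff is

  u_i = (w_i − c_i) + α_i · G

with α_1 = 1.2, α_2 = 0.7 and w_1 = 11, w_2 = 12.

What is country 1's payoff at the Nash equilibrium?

13.2

∂u_i/∂c_i = α_i − 1, so country i contributes w_i if α_i > 1, else 0.
α_i > 1 for i ∈ {1}; NE contributions (11, 0), G = 11.
u_1 = (11 − 11) + 1.2·11 = 13.2.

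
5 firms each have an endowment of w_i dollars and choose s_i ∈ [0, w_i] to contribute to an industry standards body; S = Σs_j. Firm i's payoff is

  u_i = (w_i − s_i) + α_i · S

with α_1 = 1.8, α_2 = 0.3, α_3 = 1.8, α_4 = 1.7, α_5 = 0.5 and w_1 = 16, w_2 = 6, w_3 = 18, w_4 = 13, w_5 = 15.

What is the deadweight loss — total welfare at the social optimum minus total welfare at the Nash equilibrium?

107.1

∂u_i/∂s_i = α_i − 1, so firm i contributes w_i if α_i > 1, else 0.
α_i > 1 for i ∈ {1, 3, 4}; NE contributions (16, 0, 18, 13, 0), S = 47.
W^NE = Σw_i − S^NE + (Σα_i)·S^NE = 68 + 5.1·47 = 307.7.
Planner: ∂(Σu_j)/∂s_i = Σα_j − 1 = 5.1 > 0, so everyone contributes w_i; S^SO = 68, W^SO = 68 + 5.1·68 = 414.8.
Deadweight loss = 107.1.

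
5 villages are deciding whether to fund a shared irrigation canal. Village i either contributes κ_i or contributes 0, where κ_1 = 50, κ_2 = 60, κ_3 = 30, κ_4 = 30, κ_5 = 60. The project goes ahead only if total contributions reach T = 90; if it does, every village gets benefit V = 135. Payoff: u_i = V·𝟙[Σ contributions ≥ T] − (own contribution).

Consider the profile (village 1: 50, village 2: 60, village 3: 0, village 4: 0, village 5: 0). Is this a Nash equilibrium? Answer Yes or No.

Total = 110 ≥ 90: provided.
Village 1 (pledges 50, payoff 85): dropping to 0 → total 60, payoff 0. No gain.
Village 2 (pledges 60, payoff 75): dropping to 0 → total 50, payoff 0. No gain.
Village 3 (pledges 0, payoff 135): pledging 30 → total 140, payoff 105. No gain.
Village 4 (pledges 0, payoff 135): pledging 30 → total 140, payoff 105. No gain.
Village 5 (pledges 0, payoff 135): pledging 60 → total 170, payoff 75. No gain.

Yes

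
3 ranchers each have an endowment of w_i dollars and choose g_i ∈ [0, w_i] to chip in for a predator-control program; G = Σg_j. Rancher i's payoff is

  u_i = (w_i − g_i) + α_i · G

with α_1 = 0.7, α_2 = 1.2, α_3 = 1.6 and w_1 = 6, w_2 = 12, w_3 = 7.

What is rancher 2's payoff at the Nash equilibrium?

∂u_i/∂g_i = α_i − 1, so rancher i contributes w_i if α_i > 1, else 0.
α_i > 1 for i ∈ {2, 3}; NE contributions (0, 12, 7), G = 19.
u_2 = (12 − 12) + 1.2·19 = 22.8.

22.8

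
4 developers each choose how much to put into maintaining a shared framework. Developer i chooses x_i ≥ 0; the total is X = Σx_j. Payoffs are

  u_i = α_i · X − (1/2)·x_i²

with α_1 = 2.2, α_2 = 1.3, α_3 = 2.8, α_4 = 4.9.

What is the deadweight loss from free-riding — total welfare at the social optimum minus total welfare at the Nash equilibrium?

Developer i's FOC: ∂u_i/∂x_i = α_i − x_i = 0, so x_i* = α_i.
NE contributions = (2.2, 1.3, 2.8, 4.9); X = 11.2.
W^NE = (Σα)·X − ½Σα_i² = 11.2² − ½·38.38 = 106.25.
Planner sets x_i = Σα_j = 11.2 for every i, so X^SO = 4·11.2 = 44.8.
W^SO = (Σα)·X^SO − ½·4·(Σα)² = (4/2)·11.2² = 250.88.
Deadweight loss = W^SO − W^NE = 144.63.

144.63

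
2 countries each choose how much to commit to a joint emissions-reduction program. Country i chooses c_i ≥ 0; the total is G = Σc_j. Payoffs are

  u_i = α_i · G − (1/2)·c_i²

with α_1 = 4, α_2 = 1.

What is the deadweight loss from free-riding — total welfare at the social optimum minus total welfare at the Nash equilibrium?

Country i's FOC: ∂u_i/∂c_i = α_i − c_i = 0, so c_i* = α_i.
NE contributions = (4, 1); G = 5.
W^NE = (Σα)·G − ½Σα_i² = 5² − ½·17 = 16.5.
Planner sets c_i = Σα_j = 5 for every i, so G^SO = 2·5 = 10.
W^SO = (Σα)·G^SO − ½·2·(Σα)² = (2/2)·5² = 25.
Deadweight loss = W^SO − W^NE = 8.5.

8.5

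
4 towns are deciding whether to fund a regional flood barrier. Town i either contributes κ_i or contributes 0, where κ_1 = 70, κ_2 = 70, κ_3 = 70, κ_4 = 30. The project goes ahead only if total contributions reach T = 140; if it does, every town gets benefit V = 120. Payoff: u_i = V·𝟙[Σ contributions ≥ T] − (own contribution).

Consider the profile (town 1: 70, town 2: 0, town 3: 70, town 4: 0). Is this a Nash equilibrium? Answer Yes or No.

Yes

Total = 140 ≥ 140: provided.
Town 1 (pledges 70, payoff 50): dropping to 0 → total 70, payoff 0. No gain.
Town 2 (pledges 0, payoff 120): pledging 70 → total 210, payoff 50. No gain.
Town 3 (pledges 70, payoff 50): dropping to 0 → total 70, payoff 0. No gain.
Town 4 (pledges 0, payoff 120): pledging 30 → total 170, payoff 90. No gain.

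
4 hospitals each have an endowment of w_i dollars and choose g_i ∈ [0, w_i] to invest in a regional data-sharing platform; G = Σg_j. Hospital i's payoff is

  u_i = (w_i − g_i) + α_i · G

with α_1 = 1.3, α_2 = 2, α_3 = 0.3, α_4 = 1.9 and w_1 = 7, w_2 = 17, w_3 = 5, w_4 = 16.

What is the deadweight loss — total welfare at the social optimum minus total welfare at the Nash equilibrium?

∂u_i/∂g_i = α_i − 1, so hospital i contributes w_i if α_i > 1, else 0.
α_i > 1 for i ∈ {1, 2, 4}; NE contributions (7, 17, 0, 16), G = 40.
W^NE = Σw_i − G^NE + (Σα_i)·G^NE = 45 + 4.5·40 = 225.
Planner: ∂(Σu_j)/∂g_i = Σα_j − 1 = 4.5 > 0, so everyone contributes w_i; G^SO = 45, W^SO = 45 + 4.5·45 = 247.5.
Deadweight loss = 22.5.

22.5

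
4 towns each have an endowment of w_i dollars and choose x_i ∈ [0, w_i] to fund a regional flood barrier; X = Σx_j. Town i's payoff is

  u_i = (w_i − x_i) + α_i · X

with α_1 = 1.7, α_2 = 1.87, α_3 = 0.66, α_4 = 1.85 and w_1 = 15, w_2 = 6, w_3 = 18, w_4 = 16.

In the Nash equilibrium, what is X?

37

∂u_i/∂x_i = α_i − 1, so town i contributes w_i if α_i > 1, else 0.
α_i > 1 for i ∈ {1, 2, 4}; NE contributions (15, 6, 0, 16), X = 37.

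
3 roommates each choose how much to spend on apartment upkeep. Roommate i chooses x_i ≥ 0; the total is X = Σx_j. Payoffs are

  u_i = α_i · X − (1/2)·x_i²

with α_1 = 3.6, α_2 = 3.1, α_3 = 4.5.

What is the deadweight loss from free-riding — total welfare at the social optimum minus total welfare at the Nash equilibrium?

84.13

Roommate i's FOC: ∂u_i/∂x_i = α_i − x_i = 0, so x_i* = α_i.
NE contributions = (3.6, 3.1, 4.5); X = 11.2.
W^NE = (Σα)·X − ½Σα_i² = 11.2² − ½·42.82 = 104.03.
Planner sets x_i = Σα_j = 11.2 for every i, so X^SO = 3·11.2 = 33.6.
W^SO = (Σα)·X^SO − ½·3·(Σα)² = (3/2)·11.2² = 188.16.
Deadweight loss = W^SO − W^NE = 84.13.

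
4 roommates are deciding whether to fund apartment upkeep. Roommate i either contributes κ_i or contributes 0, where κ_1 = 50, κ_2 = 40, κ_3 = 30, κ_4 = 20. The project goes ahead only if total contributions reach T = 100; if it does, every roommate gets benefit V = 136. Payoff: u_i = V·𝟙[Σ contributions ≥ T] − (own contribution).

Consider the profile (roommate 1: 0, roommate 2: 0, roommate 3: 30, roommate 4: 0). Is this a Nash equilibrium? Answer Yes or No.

Total = 30 < 100: not provided.
Roommate 1 (pledges 0, payoff 0): pledging 50 → total 80, payoff -50. No gain.
Roommate 2 (pledges 0, payoff 0): pledging 40 → total 70, payoff -40. No gain.
Roommate 3 (pledges 30, payoff -30): dropping to 0 → total 0, payoff 0. Profitable deviation.

No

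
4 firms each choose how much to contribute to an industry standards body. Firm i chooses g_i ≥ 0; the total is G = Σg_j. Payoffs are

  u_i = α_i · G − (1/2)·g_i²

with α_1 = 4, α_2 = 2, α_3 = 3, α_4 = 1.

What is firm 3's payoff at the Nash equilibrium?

25.5

Firm i's FOC: ∂u_i/∂g_i = α_i − g_i = 0, so g_i* = α_i.
NE contributions = (4, 2, 3, 1); G = 10.
u_3 = α_3·G − ½·(g_3)² = 3·10 − ½·3² = 25.5.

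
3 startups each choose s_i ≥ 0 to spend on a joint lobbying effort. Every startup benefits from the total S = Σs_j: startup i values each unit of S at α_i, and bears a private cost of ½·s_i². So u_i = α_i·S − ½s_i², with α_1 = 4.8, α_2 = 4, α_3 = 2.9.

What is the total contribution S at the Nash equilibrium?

Startup i's FOC: ∂u_i/∂s_i = α_i − s_i = 0, so s_i* = α_i.
NE contributions = (4.8, 4, 2.9); S = 11.7.

11.7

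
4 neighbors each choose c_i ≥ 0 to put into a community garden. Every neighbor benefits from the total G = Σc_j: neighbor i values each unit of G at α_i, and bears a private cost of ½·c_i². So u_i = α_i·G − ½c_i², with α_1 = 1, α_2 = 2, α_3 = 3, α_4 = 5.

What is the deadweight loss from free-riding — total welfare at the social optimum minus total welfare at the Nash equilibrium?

140.5

Neighbor i's FOC: ∂u_i/∂c_i = α_i − c_i = 0, so c_i* = α_i.
NE contributions = (1, 2, 3, 5); G = 11.
W^NE = (Σα)·G − ½Σα_i² = 11² − ½·39 = 101.5.
Planner sets c_i = Σα_j = 11 for every i, so G^SO = 4·11 = 44.
W^SO = (Σα)·G^SO − ½·4·(Σα)² = (4/2)·11² = 242.
Deadweight loss = W^SO − W^NE = 140.5.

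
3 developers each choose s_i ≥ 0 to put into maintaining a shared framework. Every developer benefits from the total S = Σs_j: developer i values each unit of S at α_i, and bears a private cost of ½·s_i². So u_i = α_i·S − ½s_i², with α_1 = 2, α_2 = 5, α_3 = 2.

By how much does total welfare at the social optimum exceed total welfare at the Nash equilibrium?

Developer i's FOC: ∂u_i/∂s_i = α_i − s_i = 0, so s_i* = α_i.
NE contributions = (2, 5, 2); S = 9.
W^NE = (Σα)·S − ½Σα_i² = 9² − ½·33 = 64.5.
Planner sets s_i = Σα_j = 9 for every i, so S^SO = 3·9 = 27.
W^SO = (Σα)·S^SO − ½·3·(Σα)² = (3/2)·9² = 121.5.
Deadweight loss = W^SO − W^NE = 57.

57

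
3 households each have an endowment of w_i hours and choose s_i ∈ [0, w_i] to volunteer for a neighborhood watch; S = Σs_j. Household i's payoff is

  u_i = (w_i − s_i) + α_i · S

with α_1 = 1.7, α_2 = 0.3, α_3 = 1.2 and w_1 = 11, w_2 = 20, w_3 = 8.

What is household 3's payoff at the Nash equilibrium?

22.8

∂u_i/∂s_i = α_i − 1, so household i contributes w_i if α_i > 1, else 0.
α_i > 1 for i ∈ {1, 3}; NE contributions (11, 0, 8), S = 19.
u_3 = (8 − 8) + 1.2·19 = 22.8.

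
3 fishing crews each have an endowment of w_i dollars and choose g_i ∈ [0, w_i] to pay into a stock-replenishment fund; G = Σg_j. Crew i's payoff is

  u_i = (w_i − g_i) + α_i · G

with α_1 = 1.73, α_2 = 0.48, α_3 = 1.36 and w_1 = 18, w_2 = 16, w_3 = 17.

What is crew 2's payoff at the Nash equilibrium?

∂u_i/∂g_i = α_i − 1, so crew i contributes w_i if α_i > 1, else 0.
α_i > 1 for i ∈ {1, 3}; NE contributions (18, 0, 17), G = 35.
u_2 = (16 − 0) + 0.48·35 = 32.8.

32.8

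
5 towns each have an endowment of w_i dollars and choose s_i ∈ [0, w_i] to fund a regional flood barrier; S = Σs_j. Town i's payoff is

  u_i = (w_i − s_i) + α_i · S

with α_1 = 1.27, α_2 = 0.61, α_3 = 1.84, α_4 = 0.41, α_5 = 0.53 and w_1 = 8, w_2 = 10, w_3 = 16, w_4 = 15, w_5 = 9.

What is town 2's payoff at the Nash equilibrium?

24.64

∂u_i/∂s_i = α_i − 1, so town i contributes w_i if α_i > 1, else 0.
α_i > 1 for i ∈ {1, 3}; NE contributions (8, 0, 16, 0, 0), S = 24.
u_2 = (10 − 0) + 0.61·24 = 24.64.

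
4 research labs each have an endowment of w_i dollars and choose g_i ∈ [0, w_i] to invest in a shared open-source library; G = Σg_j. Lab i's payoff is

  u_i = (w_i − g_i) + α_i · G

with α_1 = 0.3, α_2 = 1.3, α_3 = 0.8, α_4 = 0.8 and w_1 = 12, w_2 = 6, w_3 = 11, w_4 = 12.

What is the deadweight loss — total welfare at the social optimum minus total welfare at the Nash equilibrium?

77

∂u_i/∂g_i = α_i − 1, so lab i contributes w_i if α_i > 1, else 0.
α_i > 1 for i ∈ {2}; NE contributions (0, 6, 0, 0), G = 6.
W^NE = Σw_i − G^NE + (Σα_i)·G^NE = 41 + 2.2·6 = 54.2.
Planner: ∂(Σu_j)/∂g_i = Σα_j − 1 = 2.2 > 0, so everyone contributes w_i; G^SO = 41, W^SO = 41 + 2.2·41 = 131.2.
Deadweight loss = 77.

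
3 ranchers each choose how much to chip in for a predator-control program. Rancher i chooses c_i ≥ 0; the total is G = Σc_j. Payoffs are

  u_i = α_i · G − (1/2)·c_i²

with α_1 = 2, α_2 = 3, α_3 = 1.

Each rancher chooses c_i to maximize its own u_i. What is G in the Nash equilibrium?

Rancher i's FOC: ∂u_i/∂c_i = α_i − c_i = 0, so c_i* = α_i.
NE contributions = (2, 3, 1); G = 6.

6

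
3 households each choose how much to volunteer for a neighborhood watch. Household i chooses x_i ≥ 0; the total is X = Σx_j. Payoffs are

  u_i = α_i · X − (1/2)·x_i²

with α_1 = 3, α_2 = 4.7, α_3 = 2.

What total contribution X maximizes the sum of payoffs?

29.1

Planner FOC: ∂(Σu_j)/∂x_i = (Σα_j) − x_i = 0, so x_i^SO = Σα_j = 9.7 for every i; X^SO = 29.1.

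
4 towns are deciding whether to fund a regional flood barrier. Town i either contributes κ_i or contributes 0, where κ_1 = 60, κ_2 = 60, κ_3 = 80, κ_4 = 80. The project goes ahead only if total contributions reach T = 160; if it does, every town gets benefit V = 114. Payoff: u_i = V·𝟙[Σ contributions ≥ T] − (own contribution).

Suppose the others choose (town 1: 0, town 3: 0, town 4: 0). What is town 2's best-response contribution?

0

Others' total = 0. Even contributing 60 gives 60 < 160: no benefit either way.
Best response: 0.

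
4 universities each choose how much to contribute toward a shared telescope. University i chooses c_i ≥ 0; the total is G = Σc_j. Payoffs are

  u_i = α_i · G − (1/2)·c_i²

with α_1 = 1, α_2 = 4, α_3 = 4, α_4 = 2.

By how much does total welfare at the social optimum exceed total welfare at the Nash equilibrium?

University i's FOC: ∂u_i/∂c_i = α_i − c_i = 0, so c_i* = α_i.
NE contributions = (1, 4, 4, 2); G = 11.
W^NE = (Σα)·G − ½Σα_i² = 11² − ½·37 = 102.5.
Planner sets c_i = Σα_j = 11 for every i, so G^SO = 4·11 = 44.
W^SO = (Σα)·G^SO − ½·4·(Σα)² = (4/2)·11² = 242.
Deadweight loss = W^SO − W^NE = 139.5.

139.5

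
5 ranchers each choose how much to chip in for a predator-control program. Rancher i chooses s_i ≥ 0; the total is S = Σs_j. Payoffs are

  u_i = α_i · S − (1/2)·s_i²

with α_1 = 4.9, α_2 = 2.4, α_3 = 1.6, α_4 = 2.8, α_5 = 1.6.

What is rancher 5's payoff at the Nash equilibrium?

20

Rancher i's FOC: ∂u_i/∂s_i = α_i − s_i = 0, so s_i* = α_i.
NE contributions = (4.9, 2.4, 1.6, 2.8, 1.6); S = 13.3.
u_5 = α_5·S − ½·(s_5)² = 1.6·13.3 − ½·1.6² = 20.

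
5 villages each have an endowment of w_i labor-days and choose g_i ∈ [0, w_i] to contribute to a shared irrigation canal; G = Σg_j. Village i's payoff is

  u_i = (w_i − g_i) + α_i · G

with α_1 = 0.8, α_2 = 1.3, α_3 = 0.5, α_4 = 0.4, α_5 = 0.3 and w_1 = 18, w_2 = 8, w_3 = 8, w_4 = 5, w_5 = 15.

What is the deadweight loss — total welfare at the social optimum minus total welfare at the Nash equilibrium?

∂u_i/∂g_i = α_i − 1, so village i contributes w_i if α_i > 1, else 0.
α_i > 1 for i ∈ {2}; NE contributions (0, 8, 0, 0, 0), G = 8.
W^NE = Σw_i − G^NE + (Σα_i)·G^NE = 54 + 2.3·8 = 72.4.
Planner: ∂(Σu_j)/∂g_i = Σα_j − 1 = 2.3 > 0, so everyone contributes w_i; G^SO = 54, W^SO = 54 + 2.3·54 = 178.2.
Deadweight loss = 105.8.

105.8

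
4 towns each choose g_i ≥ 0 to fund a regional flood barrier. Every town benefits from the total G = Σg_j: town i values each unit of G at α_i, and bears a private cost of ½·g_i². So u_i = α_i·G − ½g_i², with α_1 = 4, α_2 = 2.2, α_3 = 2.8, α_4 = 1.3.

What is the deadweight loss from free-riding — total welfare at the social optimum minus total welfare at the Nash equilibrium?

121.275

Town i's FOC: ∂u_i/∂g_i = α_i − g_i = 0, so g_i* = α_i.
NE contributions = (4, 2.2, 2.8, 1.3); G = 10.3.
W^NE = (Σα)·G − ½Σα_i² = 10.3² − ½·30.37 = 90.905.
Planner sets g_i = Σα_j = 10.3 for every i, so G^SO = 4·10.3 = 41.2.
W^SO = (Σα)·G^SO − ½·4·(Σα)² = (4/2)·10.3² = 212.18.
Deadweight loss = W^SO − W^NE = 121.275.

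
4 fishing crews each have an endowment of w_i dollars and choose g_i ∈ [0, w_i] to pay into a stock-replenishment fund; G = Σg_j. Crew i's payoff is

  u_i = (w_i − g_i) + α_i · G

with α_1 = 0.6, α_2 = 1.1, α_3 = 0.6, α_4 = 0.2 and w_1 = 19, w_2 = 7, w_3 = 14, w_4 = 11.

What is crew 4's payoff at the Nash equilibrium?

∂u_i/∂g_i = α_i − 1, so crew i contributes w_i if α_i > 1, else 0.
α_i > 1 for i ∈ {2}; NE contributions (0, 7, 0, 0), G = 7.
u_4 = (11 − 0) + 0.2·7 = 12.4.

12.4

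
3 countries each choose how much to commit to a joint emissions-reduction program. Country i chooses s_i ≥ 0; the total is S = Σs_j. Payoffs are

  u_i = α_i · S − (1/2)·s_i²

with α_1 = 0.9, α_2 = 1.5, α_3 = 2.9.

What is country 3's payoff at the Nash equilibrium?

Country i's FOC: ∂u_i/∂s_i = α_i − s_i = 0, so s_i* = α_i.
NE contributions = (0.9, 1.5, 2.9); S = 5.3.
u_3 = α_3·S − ½·(s_3)² = 2.9·5.3 − ½·2.9² = 11.165.

11.165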